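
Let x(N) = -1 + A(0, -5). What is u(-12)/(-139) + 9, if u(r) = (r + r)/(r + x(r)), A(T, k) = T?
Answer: 16239/1807 ≈ 8.9867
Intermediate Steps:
x(N) = -1 (x(N) = -1 + 0 = -1)
u(r) = 2*r/(-1 + r) (u(r) = (r + r)/(r - 1) = (2*r)/(-1 + r) = 2*r/(-1 + r))
u(-12)/(-139) + 9 = (2*(-12)/(-1 - 12))/(-139) + 9 = -2*(-12)/(139*(-13)) + 9 = -2*(-12)*(-1)/(139*13) + 9 = -1/139*24/13 + 9 = -24/1807 + 9 = 16239/1807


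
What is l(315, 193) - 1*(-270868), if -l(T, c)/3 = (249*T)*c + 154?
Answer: -45143459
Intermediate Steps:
l(T, c) = -462 - 747*T*c (l(T, c) = -3*((249*T)*c + 154) = -3*(249*T*c + 154) = -3*(154 + 249*T*c) = -462 - 747*T*c)
l(315, 193) - 1*(-270868) = (-462 - 747*315*193) - 1*(-270868) = (-462 - 45413865) + 270868 = -45414327 + 270868 = -45143459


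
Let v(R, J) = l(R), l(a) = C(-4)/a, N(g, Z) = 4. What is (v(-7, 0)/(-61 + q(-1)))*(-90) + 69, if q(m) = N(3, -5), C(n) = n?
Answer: 9297/133 ≈ 69.902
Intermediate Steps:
l(a) = -4/a
v(R, J) = -4/R
q(m) = 4
(v(-7, 0)/(-61 + q(-1)))*(-90) + 69 = ((-4/(-7))/(-61 + 4))*(-90) + 69 = (-4*(-⅐)/(-57))*(-90) + 69 = ((4/7)*(-1/57))*(-90) + 69 = -4/399*(-90) + 69 = 120/133 + 69 = 9297/133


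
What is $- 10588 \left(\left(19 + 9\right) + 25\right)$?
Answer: $-561164$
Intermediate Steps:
$- 10588 \left(\left(19 + 9\right) + 25\right) = - 10588 \left(28 + 25\right) = \left(-10588\right) 53 = -561164$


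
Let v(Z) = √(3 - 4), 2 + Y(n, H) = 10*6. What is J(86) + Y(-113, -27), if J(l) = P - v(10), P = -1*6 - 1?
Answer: 51 - I ≈ 51.0 - 1.0*I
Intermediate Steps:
P = -7 (P = -6 - 1 = -7)
Y(n, H) = 58 (Y(n, H) = -2 + 10*6 = -2 + 60 = 58)
v(Z) = I (v(Z) = √(-1) = I)
J(l) = -7 - I
J(86) + Y(-113, -27) = (-7 - I) + 58 = 51 - I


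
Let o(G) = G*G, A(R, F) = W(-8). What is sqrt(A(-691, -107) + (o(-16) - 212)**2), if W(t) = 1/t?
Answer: sqrt(30974)/4 ≈ 43.999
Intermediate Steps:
A(R, F) = -1/8 (A(R, F) = 1/(-8) = -1/8)
o(G) = G**2
sqrt(A(-691, -107) + (o(-16) - 212)**2) = sqrt(-1/8 + ((-16)**2 - 212)**2) = sqrt(-1/8 + (256 - 212)**2) = sqrt(-1/8 + 44**2) = sqrt(-1/8 + 1936) = sqrt(15487/8) = sqrt(30974)/4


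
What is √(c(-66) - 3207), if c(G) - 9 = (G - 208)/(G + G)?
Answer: I*√13921446/66 ≈ 56.533*I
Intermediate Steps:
c(G) = 9 + (-208 + G)/(2*G) (c(G) = 9 + (G - 208)/(G + G) = 9 + (-208 + G)/((2*G)) = 9 + (-208 + G)*(1/(2*G)) = 9 + (-208 + G)/(2*G))
√(c(-66) - 3207) = √((19/2 - 104/(-66)) - 3207) = √((19/2 - 104*(-1/66)) - 3207) = √((19/2 + 52/33) - 3207) = √(731/66 - 3207) = √(-210931/66) = I*√13921446/66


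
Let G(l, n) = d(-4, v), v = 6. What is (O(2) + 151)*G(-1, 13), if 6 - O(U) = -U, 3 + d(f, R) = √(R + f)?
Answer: -477 + 159*√2 ≈ -252.14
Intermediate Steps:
d(f, R) = -3 + √(R + f)
O(U) = 6 + U (O(U) = 6 - (-1)*U = 6 + U)
G(l, n) = -3 + √2 (G(l, n) = -3 + √(6 - 4) = -3 + √2)
(O(2) + 151)*G(-1, 13) = ((6 + 2) + 151)*(-3 + √2) = (8 + 151)*(-3 + √2) = 159*(-3 + √2) = -477 + 159*√2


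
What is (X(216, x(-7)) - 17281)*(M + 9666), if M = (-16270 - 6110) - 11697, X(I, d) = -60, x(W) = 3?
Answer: 423311151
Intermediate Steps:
M = -34077 (M = -22380 - 11697 = -34077)
(X(216, x(-7)) - 17281)*(M + 9666) = (-60 - 17281)*(-34077 + 9666) = -17341*(-24411) = 423311151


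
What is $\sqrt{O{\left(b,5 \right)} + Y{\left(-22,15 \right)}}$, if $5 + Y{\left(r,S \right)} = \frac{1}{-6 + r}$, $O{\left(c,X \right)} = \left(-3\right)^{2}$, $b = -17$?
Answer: $\frac{\sqrt{777}}{14} \approx 1.9911$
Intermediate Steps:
$O{\left(c,X \right)} = 9$
$Y{\left(r,S \right)} = -5 + \frac{1}{-6 + r}$
$\sqrt{O{\left(b,5 \right)} + Y{\left(-22,15 \right)}} = \sqrt{9 + \frac{31 - -110}{-6 - 22}} = \sqrt{9 + \frac{31 + 110}{-28}} = \sqrt{9 - \frac{141}{28}} = \sqrt{\frac{111}{28}} = \frac{\sqrt{777}}{14}$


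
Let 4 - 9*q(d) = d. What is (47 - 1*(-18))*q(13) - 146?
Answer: -211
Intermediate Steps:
q(d) = 4/9 - d/9
(47 - 1*(-18))*q(13) - 146 = (47 - 1*(-18))*(4/9 - 1/9*13) - 146 = (47 + 18)*(4/9 - 13/9) - 146 = 65*(-1) - 146 = -65 - 146 = -211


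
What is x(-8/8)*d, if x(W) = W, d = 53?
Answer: -53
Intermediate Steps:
x(-8/8)*d = -8/8*53 = -8*⅛*53 = -1*53 = -53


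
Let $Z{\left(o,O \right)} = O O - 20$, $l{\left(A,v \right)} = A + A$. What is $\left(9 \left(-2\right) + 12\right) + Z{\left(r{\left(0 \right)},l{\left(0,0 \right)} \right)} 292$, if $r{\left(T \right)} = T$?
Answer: $-5846$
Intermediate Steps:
$l{\left(A,v \right)} = 2 A$
$Z{\left(o,O \right)} = -20 + O^{2}$ ($Z{\left(o,O \right)} = O^{2} - 20 = -20 + O^{2}$)
$\left(9 \left(-2\right) + 12\right) + Z{\left(r{\left(0 \right)},l{\left(0,0 \right)} \right)} 292 = \left(9 \left(-2\right) + 12\right) + \left(-20 + \left(2 \cdot 0\right)^{2}\right) 292 = \left(-18 + 12\right) + \left(-20 + 0^{2}\right) 292 = -6 + \left(-20 + 0\right) 292 = -6 - 5840 = -5846$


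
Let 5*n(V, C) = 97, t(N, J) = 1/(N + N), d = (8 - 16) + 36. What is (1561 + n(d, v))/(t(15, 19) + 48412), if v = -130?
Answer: 47412/1452361 ≈ 0.032645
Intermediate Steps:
d = 28 (d = -8 + 36 = 28)
t(N, J) = 1/(2*N)
n(V, C) = 97/5 (n(V, C) = (1/5)*97 = 97/5)
(1561 + n(d, v))/(t(15, 19) + 48412) = (1561 + 97/5)/((1/2)/15 + 48412) = 7902/(5*((1/2)*(1/15) + 48412)) = 7902/(5*(1/30 + 48412)) = 7902/(5*(1452361/30)) = (7902/5)*(30/1452361) = 47412/1452361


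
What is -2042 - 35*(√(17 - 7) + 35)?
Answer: -3267 - 35*√10 ≈ -3377.7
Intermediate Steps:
-2042 - 35*(√(17 - 7) + 35) = -2042 - 35*(√10 + 35) = -2042 - 35*(35 + √10) = -2042 - (1225 + 35*√10) = -2042 + (-1225 - 35*√10) = -3267 - 35*√10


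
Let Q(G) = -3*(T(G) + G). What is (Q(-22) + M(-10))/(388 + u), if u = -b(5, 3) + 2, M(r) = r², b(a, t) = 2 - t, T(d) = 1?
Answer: 163/391 ≈ 0.41688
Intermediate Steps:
u = 3 (u = -(2 - 1*3) + 2 = -(2 - 3) + 2 = -1*(-1) + 2 = 1 + 2 = 3)
Q(G) = -3 - 3*G (Q(G) = -3*(1 + G) = -3 - 3*G)
(Q(-22) + M(-10))/(388 + u) = ((-3 - 3*(-22)) + (-10)²)/(388 + 3) = ((-3 + 66) + 100)/391 = (63 + 100)*(1/391) = 163*(1/391) = 163/391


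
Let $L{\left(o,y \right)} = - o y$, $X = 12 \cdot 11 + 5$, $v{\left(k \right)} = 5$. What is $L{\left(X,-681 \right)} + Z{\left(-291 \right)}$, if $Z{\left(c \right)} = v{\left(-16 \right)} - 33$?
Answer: $93269$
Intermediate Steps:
$Z{\left(c \right)} = -28$ ($Z{\left(c \right)} = 5 - 33 = -28$)
$X = 137$ ($X = 132 + 5 = 137$)
$L{\left(o,y \right)} = - o y$
$L{\left(X,-681 \right)} + Z{\left(-291 \right)} = \left(-1\right) 137 \left(-681\right) - 28 = 93297 - 28 = 93269$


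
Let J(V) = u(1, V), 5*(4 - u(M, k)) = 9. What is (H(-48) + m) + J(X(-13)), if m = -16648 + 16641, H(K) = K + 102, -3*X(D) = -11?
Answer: 246/5 ≈ 49.200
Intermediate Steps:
u(M, k) = 11/5 (u(M, k) = 4 - ⅕*9 = 4 - 9/5 = 11/5)
X(D) = 11/3 (X(D) = -⅓*(-11) = 11/3)
J(V) = 11/5
H(K) = 102 + K
m = -7
(H(-48) + m) + J(X(-13)) = ((102 - 48) - 7) + 11/5 = (54 - 7) + 11/5 = 47 + 11/5 = 246/5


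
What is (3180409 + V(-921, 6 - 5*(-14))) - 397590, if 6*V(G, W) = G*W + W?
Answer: 8313497/3 ≈ 2.7712e+6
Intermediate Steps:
V(G, W) = W/6 + G*W/6 (V(G, W) = (G*W + W)/6 = (W + G*W)/6 = W/6 + G*W/6)
(3180409 + V(-921, 6 - 5*(-14))) - 397590 = (3180409 + (6 - 5*(-14))*(1 - 921)/6) - 397590 = (3180409 + (⅙)*(6 + 70)*(-920)) - 397590 = (3180409 + (⅙)*76*(-920)) - 397590 = (3180409 - 34960/3) - 397590 = 9506267/3 - 397590 = 8313497/3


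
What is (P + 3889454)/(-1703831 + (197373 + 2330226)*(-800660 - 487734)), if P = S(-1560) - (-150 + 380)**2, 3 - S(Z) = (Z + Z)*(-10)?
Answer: -3805357/3256545089837 ≈ -1.1685e-6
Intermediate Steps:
S(Z) = 3 + 20*Z (S(Z) = 3 - (Z + Z)*(-10) = 3 - 2*Z*(-10) = 3 - (-20)*Z = 3 + 20*Z)
P = -84097 (P = (3 + 20*(-1560)) - (-150 + 380)**2 = (3 - 31200) - 1*230**2 = -31197 - 1*52900 = -31197 - 52900 = -84097)
(P + 3889454)/(-1703831 + (197373 + 2330226)*(-800660 - 487734)) = (-84097 + 3889454)/(-1703831 + (197373 + 2330226)*(-800660 - 487734)) = 3805357/(-1703831 + 2527599*(-1288394)) = 3805357/(-1703831 - 3256543386006) = 3805357/(-3256545089837) = 3805357*(-1/3256545089837) = -3805357/3256545089837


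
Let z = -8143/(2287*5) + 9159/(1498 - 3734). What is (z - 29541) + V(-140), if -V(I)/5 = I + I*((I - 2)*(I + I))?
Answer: 16532311545489/594620 ≈ 2.7803e+7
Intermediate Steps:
V(I) = -5*I - 10*I²*(-2 + I) (V(I) = -5*(I + I*((I - 2)*(I + I))) = -5*(I + I*((-2 + I)*(2*I))) = -5*(I + I*(2*I*(-2 + I))) = -5*(I + 2*I²*(-2 + I)) = -5*I - 10*I²*(-2 + I))
z = -2859091/594620 (z = -8143/11435 + 9159/(-2236) = -8143*1/11435 + 9159*(-1/2236) = -8143/11435 - 213/52 = -2859091/594620 ≈ -4.8083)
(z - 29541) + V(-140) = (-2859091/594620 - 29541) + 5*(-140)*(-1 - 2*(-140)² + 4*(-140)) = -17568528511/594620 + 5*(-140)*(-1 - 2*19600 - 560) = -17568528511/594620 + 5*(-140)*(-1 - 39200 - 560) = -17568528511/594620 + 5*(-140)*(-39761) = -17568528511/594620 + 27832700 = 16532311545489/594620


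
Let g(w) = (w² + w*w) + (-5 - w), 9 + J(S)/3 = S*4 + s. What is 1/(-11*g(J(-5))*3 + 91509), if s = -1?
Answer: -1/445896 ≈ -2.2427e-6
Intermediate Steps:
J(S) = -30 + 12*S (J(S) = -27 + 3*(S*4 - 1) = -27 + 3*(4*S - 1) = -27 + 3*(-1 + 4*S) = -27 + (-3 + 12*S) = -30 + 12*S)
g(w) = -5 - w + 2*w² (g(w) = (w² + w²) + (-5 - w) = 2*w² + (-5 - w) = -5 - w + 2*w²)
1/(-11*g(J(-5))*3 + 91509) = 1/(-11*(-5 - (-30 + 12*(-5)) + 2*(-30 + 12*(-5))²)*3 + 91509) = 1/(-11*(-5 - (-30 - 60) + 2*(-30 - 60)²)*3 + 91509) = 1/(-11*(-5 - 1*(-90) + 2*(-90)²)*3 + 91509) = 1/(-11*(-5 + 90 + 2*8100)*3 + 91509) = 1/(-11*(-5 + 90 + 16200)*3 + 91509) = 1/(-11*16285*3 + 91509) = 1/(-179135*3 + 91509) = 1/(-537405 + 91509) = 1/(-445896) = -1/445896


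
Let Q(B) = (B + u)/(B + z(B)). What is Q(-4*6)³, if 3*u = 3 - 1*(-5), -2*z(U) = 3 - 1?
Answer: 262144/421875 ≈ 0.62138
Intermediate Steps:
z(U) = -1 (z(U) = -(3 - 1)/2 = -½*2 = -1)
u = 8/3 (u = (3 - 1*(-5))/3 = (3 + 5)/3 = (⅓)*8 = 8/3 ≈ 2.6667)
Q(B) = (8/3 + B)/(-1 + B) (Q(B) = (B + 8/3)/(B - 1) = (8/3 + B)/(-1 + B))
Q(-4*6)³ = ((8/3 - 4*6)/(-1 - 4*6))³ = ((8/3 - 24)/(-1 - 24))³ = (-64/3/(-25))³ = (-1/25*(-64/3))³ = (64/75)³ = 262144/421875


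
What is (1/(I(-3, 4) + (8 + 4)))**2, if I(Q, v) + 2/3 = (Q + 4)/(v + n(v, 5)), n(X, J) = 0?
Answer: 144/19321 ≈ 0.0074530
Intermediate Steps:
I(Q, v) = -2/3 + (4 + Q)/v (I(Q, v) = -2/3 + (Q + 4)/(v + 0) = -2/3 + (4 + Q)/v)
(1/(I(-3, 4) + (8 + 4)))**2 = (1/((4 - 3 - 2/3*4)/4 + (8 + 4)))**2 = (1/((4 - 3 - 8/3)/4 + 12))**2 = (1/((1/4)*(-5/3) + 12))**2 = (1/(-5/12 + 12))**2 = (1/(139/12))**2 = (12/139)**2 = 144/19321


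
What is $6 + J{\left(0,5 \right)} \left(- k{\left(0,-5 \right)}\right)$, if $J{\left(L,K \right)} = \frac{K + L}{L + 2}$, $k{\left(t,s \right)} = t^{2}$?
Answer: $6$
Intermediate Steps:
$J{\left(L,K \right)} = \frac{K + L}{2 + L}$
$6 + J{\left(0,5 \right)} \left(- k{\left(0,-5 \right)}\right) = 6 + \frac{5 + 0}{2 + 0} \left(- 0^{2}\right) = 6 + \frac{1}{2} \cdot 5 \left(\left(-1\right) 0\right) = 6 + \frac{1}{2} \cdot 5 \cdot 0 = 6 + \frac{5}{2} \cdot 0 = 6 + 0 = 6$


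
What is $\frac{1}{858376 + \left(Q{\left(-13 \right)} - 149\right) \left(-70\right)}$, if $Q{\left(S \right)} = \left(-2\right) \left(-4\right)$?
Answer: $\frac{1}{868246} \approx 1.1517 \cdot 10^{-6}$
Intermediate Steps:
$Q{\left(S \right)} = 8$
$\frac{1}{858376 + \left(Q{\left(-13 \right)} - 149\right) \left(-70\right)} = \frac{1}{858376 + \left(8 - 149\right) \left(-70\right)} = \frac{1}{858376 - -9870} = \frac{1}{858376 + 9870} = \frac{1}{868246}$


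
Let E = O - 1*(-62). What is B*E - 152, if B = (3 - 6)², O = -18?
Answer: 244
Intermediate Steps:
B = 9 (B = (-3)² = 9)
E = 44 (E = -18 - 1*(-62) = -18 + 62 = 44)
B*E - 152 = 9*44 - 152 = 396 - 152 = 244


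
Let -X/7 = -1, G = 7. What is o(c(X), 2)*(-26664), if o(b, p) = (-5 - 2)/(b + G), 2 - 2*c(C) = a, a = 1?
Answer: 124432/5 ≈ 24886.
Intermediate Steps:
X = 7 (X = -7*(-1) = 7)
c(C) = ½ (c(C) = 1 - ½*1 = 1 - ½ = ½)
o(b, p) = -7/(7 + b) (o(b, p) = (-5 - 2)/(b + 7) = -7/(7 + b))
o(c(X), 2)*(-26664) = -7/(7 + ½)*(-26664) = -7/15/2*(-26664) = -7*2/15*(-26664) = -14/15*(-26664) = 124432/5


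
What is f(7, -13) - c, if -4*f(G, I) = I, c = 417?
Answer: -1655/4 ≈ -413.75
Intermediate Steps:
f(G, I) = -I/4
f(7, -13) - c = -¼*(-13) - 1*417 = 13/4 - 417 = -1655/4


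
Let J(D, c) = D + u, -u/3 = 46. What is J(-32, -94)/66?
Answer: -85/33 ≈ -2.5758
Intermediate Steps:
u = -138 (u = -3*46 = -138)
J(D, c) = -138 + D (J(D, c) = D - 138 = -138 + D)
J(-32, -94)/66 = (-138 - 32)/66 = -170*1/66 = -85/33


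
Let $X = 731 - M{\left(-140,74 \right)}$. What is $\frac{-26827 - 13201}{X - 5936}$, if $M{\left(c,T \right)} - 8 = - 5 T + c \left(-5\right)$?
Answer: $\frac{40028}{5543} \approx 7.2214$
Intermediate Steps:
$M{\left(c,T \right)} = 8 - 5 T - 5 c$ ($M{\left(c,T \right)} = 8 - \left(5 T - c \left(-5\right)\right) = 8 - \left(5 T + 5 c\right) = 8 - 5 T - 5 c$)
$X = 393$ ($X = 731 - \left(8 - 370 - -700\right) = 731 - \left(8 - 370 + 700\right) = 731 - 338 = 393$)
$\frac{-26827 - 13201}{X - 5936} = \frac{-26827 - 13201}{393 - 5936} = - \frac{40028}{-5543} = \left(-40028\right) \left(- \frac{1}{5543}\right) = \frac{40028}{5543}$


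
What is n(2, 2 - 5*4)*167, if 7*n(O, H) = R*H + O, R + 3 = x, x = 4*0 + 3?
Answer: 334/7 ≈ 47.714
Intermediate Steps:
x = 3 (x = 0 + 3 = 3)
R = 0 (R = -3 + 3 = 0)
n(O, H) = O/7 (n(O, H) = (0*H + O)/7 = (0 + O)/7 = O/7)
n(2, 2 - 5*4)*167 = ((⅐)*2)*167 = (2/7)*167 = 334/7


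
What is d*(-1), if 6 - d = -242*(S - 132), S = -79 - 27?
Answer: 57590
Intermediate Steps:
S = -106
d = -57590 (d = 6 - (-242)*(-106 - 132) = 6 - (-242)*(-238) = 6 - 1*57596 = 6 - 57596 = -57590)
d*(-1) = -57590*(-1) = 57590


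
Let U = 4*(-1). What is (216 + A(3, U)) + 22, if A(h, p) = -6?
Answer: 232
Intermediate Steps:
U = -4
(216 + A(3, U)) + 22 = (216 - 6) + 22 = 210 + 22 = 232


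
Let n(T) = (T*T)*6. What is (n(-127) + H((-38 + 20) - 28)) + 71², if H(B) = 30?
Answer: 101845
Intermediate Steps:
n(T) = 6*T² (n(T) = T²*6 = 6*T²)
(n(-127) + H((-38 + 20) - 28)) + 71² = (6*(-127)² + 30) + 71² = (6*16129 + 30) + 5041 = (96774 + 30) + 5041 = 96804 + 5041 = 101845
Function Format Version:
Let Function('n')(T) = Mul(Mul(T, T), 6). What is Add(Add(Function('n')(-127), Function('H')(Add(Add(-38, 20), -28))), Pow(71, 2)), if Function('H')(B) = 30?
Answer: 101845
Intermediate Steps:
Function('n')(T) = Mul(6, Pow(T, 2)) (Function('n')(T) = Mul(Pow(T, 2), 6) = Mul(6, Pow(T, 2)))
Add(Add(Function('n')(-127), Function('H')(Add(Add(-38, 20), -28))), Pow(71, 2)) = Add(Add(Mul(6, Pow(-127, 2)), 30), Pow(71, 2)) = Add(Add(Mul(6, 16129), 30), 5041) = Add(Add(96774, 30), 5041) = Add(96804, 5041) = 101845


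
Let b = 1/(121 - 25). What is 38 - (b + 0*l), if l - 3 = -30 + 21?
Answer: 3647/96 ≈ 37.990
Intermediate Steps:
l = -6 (l = 3 + (-30 + 21) = 3 - 9 = -6)
b = 1/96 ≈ 0.010417
38 - (b + 0*l) = 38 - (1/96 + 0*(-6)) = 38 - (1/96 + 0) = 38 - 1*1/96 = 38 - 1/96 = 3647/96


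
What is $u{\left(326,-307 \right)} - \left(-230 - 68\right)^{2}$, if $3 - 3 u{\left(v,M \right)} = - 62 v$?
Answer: $- \frac{246197}{3} \approx -82066.0$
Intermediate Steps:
$u{\left(v,M \right)} = 1 + \frac{62 v}{3}$ ($u{\left(v,M \right)} = 1 - \frac{\left(-62\right) v}{3} = 1 + \frac{62 v}{3}$)
$u{\left(326,-307 \right)} - \left(-230 - 68\right)^{2} = \left(1 + \frac{62}{3} \cdot 326\right) - \left(-230 - 68\right)^{2} = \left(1 + \frac{20212}{3}\right) - \left(-298\right)^{2} = \frac{20215}{3} - 88804 = - \frac{246197}{3}$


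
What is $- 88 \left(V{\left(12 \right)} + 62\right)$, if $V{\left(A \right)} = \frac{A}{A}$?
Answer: $-5544$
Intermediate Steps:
$V{\left(A \right)} = 1$
$- 88 \left(V{\left(12 \right)} + 62\right) = - 88 \left(1 + 62\right) = \left(-88\right) 63 = -5544$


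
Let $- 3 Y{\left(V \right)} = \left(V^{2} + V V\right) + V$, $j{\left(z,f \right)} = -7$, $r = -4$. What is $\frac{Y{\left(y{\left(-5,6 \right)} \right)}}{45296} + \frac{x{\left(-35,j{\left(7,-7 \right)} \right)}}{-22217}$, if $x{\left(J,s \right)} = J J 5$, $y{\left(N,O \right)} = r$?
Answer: $- \frac{208234019}{754755924} \approx -0.2759$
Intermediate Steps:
$y{\left(N,O \right)} = -4$
$Y{\left(V \right)} = - \frac{2 V^{2}}{3} - \frac{V}{3}$ ($Y{\left(V \right)} = - \frac{\left(V^{2} + V V\right) + V}{3} = - \frac{\left(V^{2} + V^{2}\right) + V}{3} = - \frac{2 V^{2} + V}{3} = - \frac{V + 2 V^{2}}{3} = - \frac{2 V^{2}}{3} - \frac{V}{3}$)
$x{\left(J,s \right)} = 5 J^{2}$ ($x{\left(J,s \right)} = J^{2} \cdot 5 = 5 J^{2}$)
$\frac{Y{\left(y{\left(-5,6 \right)} \right)}}{45296} + \frac{x{\left(-35,j{\left(7,-7 \right)} \right)}}{-22217} = \frac{\left(- \frac{1}{3}\right) \left(-4\right) \left(1 + 2 \left(-4\right)\right)}{45296} + \frac{5 \left(-35\right)^{2}}{-22217} = \left(- \frac{1}{3}\right) \left(-4\right) \left(1 - 8\right) \frac{1}{45296} + 5 \cdot 1225 \left(- \frac{1}{22217}\right) = \left(- \frac{1}{3}\right) \left(-4\right) \left(-7\right) \frac{1}{45296} + 6125 \left(- \frac{1}{22217}\right) = \left(- \frac{28}{3}\right) \frac{1}{45296} - \frac{6125}{22217} = - \frac{7}{33972} - \frac{6125}{22217} = - \frac{208234019}{754755924}$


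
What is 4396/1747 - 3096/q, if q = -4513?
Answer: 25247860/7884211 ≈ 3.2023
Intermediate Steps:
4396/1747 - 3096/q = 4396/1747 - 3096/(-4513) = 4396*(1/1747) - 3096*(-1/4513) = 4396/1747 + 3096/4513 = 25247860/7884211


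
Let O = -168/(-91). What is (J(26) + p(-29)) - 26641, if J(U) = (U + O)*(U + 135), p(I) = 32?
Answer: -287635/13 ≈ -22126.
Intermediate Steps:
O = 24/13 (O = -168*(-1/91) = 24/13 ≈ 1.8462)
J(U) = (135 + U)*(24/13 + U) (J(U) = (U + 24/13)*(U + 135) = (24/13 + U)*(135 + U) = (135 + U)*(24/13 + U))
(J(26) + p(-29)) - 26641 = ((3240/13 + 26² + (1779/13)*26) + 32) - 26641 = ((3240/13 + 676 + 3558) + 32) - 26641 = (58282/13 + 32) - 26641 = 58698/13 - 26641 = -287635/13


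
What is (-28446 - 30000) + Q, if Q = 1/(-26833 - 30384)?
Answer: -3344104783/57217 ≈ -58446.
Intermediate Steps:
Q = -1/57217 (Q = 1/(-57217) = -1/57217 ≈ -1.7477e-5)
(-28446 - 30000) + Q = (-28446 - 30000) - 1/57217 = -58446 - 1/57217 = -3344104783/57217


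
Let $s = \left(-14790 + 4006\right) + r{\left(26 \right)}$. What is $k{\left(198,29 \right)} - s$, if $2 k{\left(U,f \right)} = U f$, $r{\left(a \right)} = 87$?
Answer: $13568$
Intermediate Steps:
$k{\left(U,f \right)} = \frac{U f}{2}$
$s = -10697$ ($s = \left(-14790 + 4006\right) + 87 = -10784 + 87 = -10697$)
$k{\left(198,29 \right)} - s = \frac{1}{2} \cdot 198 \cdot 29 - -10697 = 2871 + 10697 = 13568$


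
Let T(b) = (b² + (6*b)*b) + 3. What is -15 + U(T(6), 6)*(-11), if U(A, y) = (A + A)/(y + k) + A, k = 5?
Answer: -3330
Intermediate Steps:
T(b) = 3 + 7*b² (T(b) = (b² + 6*b²) + 3 = 7*b² + 3 = 3 + 7*b²)
U(A, y) = A + 2*A/(5 + y) (U(A, y) = (A + A)/(y + 5) + A = (2*A)/(5 + y) + A = 2*A/(5 + y) + A = A + 2*A/(5 + y))
-15 + U(T(6), 6)*(-11) = -15 + ((3 + 7*6²)*(7 + 6)/(5 + 6))*(-11) = -15 + ((3 + 7*36)*13/11)*(-11) = -15 + ((3 + 252)*(1/11)*13)*(-11) = -15 + (255*(1/11)*13)*(-11) = -15 + (3315/11)*(-11) = -15 - 3315 = -3330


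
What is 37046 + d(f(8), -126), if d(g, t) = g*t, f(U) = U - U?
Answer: 37046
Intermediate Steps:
f(U) = 0
37046 + d(f(8), -126) = 37046 + 0*(-126) = 37046 + 0 = 37046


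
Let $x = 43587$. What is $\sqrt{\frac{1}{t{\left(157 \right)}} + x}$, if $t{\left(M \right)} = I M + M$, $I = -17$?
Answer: $\frac{\sqrt{17190015251}}{628} \approx 208.77$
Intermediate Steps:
$t{\left(M \right)} = - 16 M$ ($t{\left(M \right)} = - 17 M + M = - 16 M$)
$\sqrt{\frac{1}{t{\left(157 \right)}} + x} = \sqrt{\frac{1}{\left(-16\right) 157} + 43587} = \sqrt{\frac{1}{-2512} + 43587} = \sqrt{- \frac{1}{2512} + 43587} = \sqrt{\frac{109490543}{2512}} = \frac{\sqrt{17190015251}}{628}$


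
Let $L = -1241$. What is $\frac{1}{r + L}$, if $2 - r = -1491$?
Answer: $\frac{1}{252} \approx 0.0039683$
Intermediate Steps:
$r = 1493$ ($r = 2 - -1491 = 2 + 1491 = 1493$)
$\frac{1}{r + L} = \frac{1}{1493 - 1241} = \frac{1}{252}$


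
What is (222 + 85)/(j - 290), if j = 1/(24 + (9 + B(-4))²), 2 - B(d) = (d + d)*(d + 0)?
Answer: -142755/134849 ≈ -1.0586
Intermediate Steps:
B(d) = 2 - 2*d² (B(d) = 2 - (d + d)*(d + 0) = 2 - 2*d*d = 2 - 2*d²)
j = 1/465 (j = 1/(24 + (9 + (2 - 2*(-4)²))²) = 1/(24 + (9 + (2 - 2*16))²) = 1/(24 + (9 + (2 - 32))²) = 1/(24 + (9 - 30)²) = 1/(24 + (-21)²) = 1/(24 + 441) = 1/465 ≈ 0.0021505)
(222 + 85)/(j - 290) = (222 + 85)/(1/465 - 290) = 307/(-134849/465) = 307*(-465/134849) = -142755/134849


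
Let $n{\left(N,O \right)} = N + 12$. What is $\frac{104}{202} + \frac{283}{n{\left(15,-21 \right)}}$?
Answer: $\frac{29987}{2727} \approx 10.996$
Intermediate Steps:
$n{\left(N,O \right)} = 12 + N$
$\frac{104}{202} + \frac{283}{n{\left(15,-21 \right)}} = \frac{104}{202} + \frac{283}{12 + 15} = 104 \cdot \frac{1}{202} + \frac{283}{27} = \frac{52}{101} + 283 \cdot \frac{1}{27} = \frac{52}{101} + \frac{283}{27} = \frac{29987}{2727}$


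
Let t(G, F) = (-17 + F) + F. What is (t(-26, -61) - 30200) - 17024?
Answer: -47363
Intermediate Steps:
t(G, F) = -17 + 2*F
(t(-26, -61) - 30200) - 17024 = ((-17 + 2*(-61)) - 30200) - 17024 = ((-17 - 122) - 30200) - 17024 = (-139 - 30200) - 17024 = -30339 - 17024 = -47363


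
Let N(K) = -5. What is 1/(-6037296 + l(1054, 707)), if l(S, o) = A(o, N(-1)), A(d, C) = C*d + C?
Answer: -1/6040836 ≈ -1.6554e-7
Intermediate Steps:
A(d, C) = C + C*d
l(S, o) = -5 - 5*o (l(S, o) = -5*(1 + o) = -5 - 5*o)
1/(-6037296 + l(1054, 707)) = 1/(-6037296 + (-5 - 5*707)) = 1/(-6037296 + (-5 - 3535)) = 1/(-6037296 - 3540) = 1/(-6040836) = -1/6040836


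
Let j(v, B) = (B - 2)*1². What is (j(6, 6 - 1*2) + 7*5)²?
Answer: 1369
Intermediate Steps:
j(v, B) = -2 + B (j(v, B) = (-2 + B)*1 = -2 + B)
(j(6, 6 - 1*2) + 7*5)² = ((-2 + (6 - 1*2)) + 7*5)² = ((-2 + (6 - 2)) + 35)² = ((-2 + 4) + 35)² = (2 + 35)² = 37² = 1369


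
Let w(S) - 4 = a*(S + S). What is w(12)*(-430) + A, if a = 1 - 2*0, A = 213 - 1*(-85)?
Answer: -11742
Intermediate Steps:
A = 298 (A = 213 + 85 = 298)
a = 1 (a = 1 + 0 = 1)
w(S) = 4 + 2*S (w(S) = 4 + 1*(S + S) = 4 + 1*(2*S) = 4 + 2*S)
w(12)*(-430) + A = (4 + 2*12)*(-430) + 298 = (4 + 24)*(-430) + 298 = 28*(-430) + 298 = -12040 + 298 = -11742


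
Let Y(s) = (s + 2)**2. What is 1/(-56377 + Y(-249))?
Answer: 1/4632 ≈ 0.00021589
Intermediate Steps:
Y(s) = (2 + s)**2
1/(-56377 + Y(-249)) = 1/(-56377 + (2 - 249)**2) = 1/(-56377 + (-247)**2) = 1/(-56377 + 61009) = 1/4632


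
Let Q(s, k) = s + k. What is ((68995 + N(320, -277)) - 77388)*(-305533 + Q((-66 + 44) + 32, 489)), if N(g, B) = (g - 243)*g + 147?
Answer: -5000727396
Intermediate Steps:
N(g, B) = 147 + g*(-243 + g) (N(g, B) = (-243 + g)*g + 147 = g*(-243 + g) + 147 = 147 + g*(-243 + g))
Q(s, k) = k + s
((68995 + N(320, -277)) - 77388)*(-305533 + Q((-66 + 44) + 32, 489)) = ((68995 + (147 + 320² - 243*320)) - 77388)*(-305533 + (489 + ((-66 + 44) + 32))) = ((68995 + (147 + 102400 - 77760)) - 77388)*(-305533 + (489 + (-22 + 32))) = ((68995 + 24787) - 77388)*(-305533 + (489 + 10)) = (93782 - 77388)*(-305533 + 499) = 16394*(-305034) = -5000727396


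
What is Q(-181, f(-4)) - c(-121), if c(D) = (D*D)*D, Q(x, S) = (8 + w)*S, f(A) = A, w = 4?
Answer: 1771513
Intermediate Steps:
Q(x, S) = 12*S (Q(x, S) = (8 + 4)*S = 12*S)
c(D) = D³ (c(D) = D²*D = D³)
Q(-181, f(-4)) - c(-121) = 12*(-4) - 1*(-121)³ = -48 - 1*(-1771561) = -48 + 1771561 = 1771513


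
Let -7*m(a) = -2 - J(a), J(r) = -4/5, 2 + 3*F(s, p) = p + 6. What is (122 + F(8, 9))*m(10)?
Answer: 758/35 ≈ 21.657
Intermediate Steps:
F(s, p) = 4/3 + p/3 (F(s, p) = -⅔ + (p + 6)/3 = -⅔ + (6 + p)/3 = -⅔ + (2 + p/3) = 4/3 + p/3)
J(r) = -⅘ (J(r) = -4*⅕ = -⅘)
m(a) = 6/35 (m(a) = -(-2 - 1*(-⅘))/7 = -(-2 + ⅘)/7 = -⅐*(-6/5) = 6/35)
(122 + F(8, 9))*m(10) = (122 + (4/3 + (⅓)*9))*(6/35) = (122 + (4/3 + 3))*(6/35) = (122 + 13/3)*(6/35) = (379/3)*(6/35) = 758/35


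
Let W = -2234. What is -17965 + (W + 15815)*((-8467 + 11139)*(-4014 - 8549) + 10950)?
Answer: -455742877231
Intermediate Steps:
-17965 + (W + 15815)*((-8467 + 11139)*(-4014 - 8549) + 10950) = -17965 + (-2234 + 15815)*((-8467 + 11139)*(-4014 - 8549) + 10950) = -17965 + 13581*(2672*(-12563) + 10950) = -17965 + 13581*(-33568336 + 10950) = -17965 + 13581*(-33557386) = -17965 - 455742859266 = -455742877231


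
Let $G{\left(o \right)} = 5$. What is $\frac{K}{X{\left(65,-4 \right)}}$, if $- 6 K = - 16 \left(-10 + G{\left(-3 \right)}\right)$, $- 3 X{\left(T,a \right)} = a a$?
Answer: $\frac{5}{2} \approx 2.5$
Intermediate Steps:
$X{\left(T,a \right)} = - \frac{a^{2}}{3}$ ($X{\left(T,a \right)} = - \frac{a a}{3} = - \frac{a^{2}}{3}$)
$K = - \frac{40}{3}$ ($K = - \frac{\left(-16\right) \left(-10 + 5\right)}{6} = - \frac{\left(-16\right) \left(-5\right)}{6} = \left(- \frac{1}{6}\right) 80 = - \frac{40}{3} \approx -13.333$)
$\frac{K}{X{\left(65,-4 \right)}} = - \frac{40}{3 \left(- \frac{\left(-4\right)^{2}}{3}\right)} = - \frac{40}{3 \left(\left(- \frac{1}{3}\right) 16\right)} = - \frac{40}{3 \left(- \frac{16}{3}\right)} = \left(- \frac{40}{3}\right) \left(- \frac{3}{16}\right) = \frac{5}{2}$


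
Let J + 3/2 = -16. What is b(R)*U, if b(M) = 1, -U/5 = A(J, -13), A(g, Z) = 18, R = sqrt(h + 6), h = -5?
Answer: -90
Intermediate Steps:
J = -35/2 (J = -3/2 - 16 = -35/2 ≈ -17.500)
R = 1 (R = sqrt(-5 + 6) = sqrt(1) = 1)
U = -90 (U = -5*18 = -90)
b(R)*U = 1*(-90) = -90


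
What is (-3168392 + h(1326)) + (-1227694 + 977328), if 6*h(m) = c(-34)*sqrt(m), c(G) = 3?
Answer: -3418758 + sqrt(1326)/2 ≈ -3.4187e+6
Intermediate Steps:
h(m) = sqrt(m)/2 (h(m) = (3*sqrt(m))/6 = sqrt(m)/2)
(-3168392 + h(1326)) + (-1227694 + 977328) = (-3168392 + sqrt(1326)/2) + (-1227694 + 977328) = (-3168392 + sqrt(1326)/2) - 250366 = -3418758 + sqrt(1326)/2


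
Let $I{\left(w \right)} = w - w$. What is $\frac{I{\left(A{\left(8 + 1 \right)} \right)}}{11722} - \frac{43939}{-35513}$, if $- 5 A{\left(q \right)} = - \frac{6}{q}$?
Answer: $\frac{43939}{35513} \approx 1.2373$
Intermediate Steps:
$A{\left(q \right)} = \frac{6}{5 q}$ ($A{\left(q \right)} = - \frac{\left(-6\right) \frac{1}{q}}{5} = \frac{6}{5 q}$)
$I{\left(w \right)} = 0$
$\frac{I{\left(A{\left(8 + 1 \right)} \right)}}{11722} - \frac{43939}{-35513} = \frac{0}{11722} - \frac{43939}{-35513} = 0 \cdot \frac{1}{11722} - - \frac{43939}{35513} = 0 + \frac{43939}{35513} = \frac{43939}{35513}$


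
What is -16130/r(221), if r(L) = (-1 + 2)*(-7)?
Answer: 16130/7 ≈ 2304.3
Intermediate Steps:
r(L) = -7 (r(L) = 1*(-7) = -7)
-16130/r(221) = -16130/(-7) = -16130*(-1/7) = 16130/7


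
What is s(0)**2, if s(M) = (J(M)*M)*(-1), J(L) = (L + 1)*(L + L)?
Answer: 0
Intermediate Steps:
J(L) = 2*L*(1 + L) (J(L) = (1 + L)*(2*L) = 2*L*(1 + L))
s(M) = -2*M**2*(1 + M) (s(M) = ((2*M*(1 + M))*M)*(-1) = (2*M**2*(1 + M))*(-1) = -2*M**2*(1 + M))
s(0)**2 = (2*0**2*(-1 - 1*0))**2 = (2*0*(-1 + 0))**2 = (2*0*(-1))**2 = 0**2 = 0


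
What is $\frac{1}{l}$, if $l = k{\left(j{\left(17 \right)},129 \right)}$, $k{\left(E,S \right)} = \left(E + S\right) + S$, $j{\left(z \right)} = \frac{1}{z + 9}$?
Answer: $\frac{26}{6709} \approx 0.0038754$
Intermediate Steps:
$j{\left(z \right)} = \frac{1}{9 + z}$
$k{\left(E,S \right)} = E + 2 S$
$l = \frac{6709}{26}$ ($l = \frac{1}{9 + 17} + 2 \cdot 129 = \frac{1}{26} + 258 = \frac{6709}{26} \approx 258.04$)
$\frac{1}{l} = \frac{1}{\frac{6709}{26}} = \frac{26}{6709}$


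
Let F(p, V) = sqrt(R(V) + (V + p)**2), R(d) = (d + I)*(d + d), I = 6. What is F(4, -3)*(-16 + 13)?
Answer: -3*I*sqrt(17) ≈ -12.369*I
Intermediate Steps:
R(d) = 2*d*(6 + d) (R(d) = (d + 6)*(d + d) = (6 + d)*(2*d) = 2*d*(6 + d))
F(p, V) = sqrt((V + p)**2 + 2*V*(6 + V)) (F(p, V) = sqrt(2*V*(6 + V) + (V + p)**2) = sqrt((V + p)**2 + 2*V*(6 + V)))
F(4, -3)*(-16 + 13) = sqrt((-3 + 4)**2 + 2*(-3)*(6 - 3))*(-16 + 13) = sqrt(1**2 + 2*(-3)*3)*(-3) = sqrt(1 - 18)*(-3) = sqrt(-17)*(-3) = (I*sqrt(17))*(-3) = -3*I*sqrt(17)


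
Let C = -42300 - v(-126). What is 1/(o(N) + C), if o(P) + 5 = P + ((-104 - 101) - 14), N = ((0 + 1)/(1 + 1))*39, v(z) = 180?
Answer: -2/85369 ≈ -2.3428e-5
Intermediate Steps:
C = -42480 (C = -42300 - 1*180 = -42300 - 180 = -42480)
N = 39/2 (N = (1/2)*39 = (1*(½))*39 = (½)*39 = 39/2 ≈ 19.500)
o(P) = -224 + P (o(P) = -5 + (P + ((-104 - 101) - 14)) = -5 + (P + (-205 - 14)) = -5 + (P - 219) = -5 + (-219 + P) = -224 + P)
1/(o(N) + C) = 1/((-224 + 39/2) - 42480) = 1/(-409/2 - 42480) = 1/(-85369/2) = -2/85369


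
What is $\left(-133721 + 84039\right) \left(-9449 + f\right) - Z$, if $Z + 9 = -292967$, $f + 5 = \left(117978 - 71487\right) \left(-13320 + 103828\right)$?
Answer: $-209051818651292$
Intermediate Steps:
$f = 4207807423$ ($f = -5 + \left(117978 - 71487\right) \left(-13320 + 103828\right) = -5 + 46491 \cdot 90508 = -5 + 4207807428 = 4207807423$)
$Z = -292976$ ($Z = -9 - 292967 = -292976$)
$\left(-133721 + 84039\right) \left(-9449 + f\right) - Z = \left(-133721 + 84039\right) \left(-9449 + 4207807423\right) - -292976 = \left(-49682\right) 4207797974 + 292976 = -209051818944268 + 292976 = -209051818651292$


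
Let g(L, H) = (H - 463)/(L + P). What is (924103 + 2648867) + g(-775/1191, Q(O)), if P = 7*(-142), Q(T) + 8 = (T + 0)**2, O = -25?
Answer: 4232643694716/1184629 ≈ 3.5730e+6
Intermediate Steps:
Q(T) = -8 + T**2 (Q(T) = -8 + (T + 0)**2 = -8 + T**2)
P = -994
g(L, H) = (-463 + H)/(-994 + L) (g(L, H) = (H - 463)/(L - 994) = (-463 + H)/(-994 + L))
(924103 + 2648867) + g(-775/1191, Q(O)) = (924103 + 2648867) + (-463 + (-8 + (-25)**2))/(-994 - 775/1191) = 3572970 + (-463 + (-8 + 625))/(-994 - 775*1/1191) = 3572970 + (-463 + 617)/(-994 - 775/1191) = 3572970 + 154/(-1184629/1191) = 3572970 - 1191/1184629*154 = 3572970 - 183414/1184629 = 4232643694716/1184629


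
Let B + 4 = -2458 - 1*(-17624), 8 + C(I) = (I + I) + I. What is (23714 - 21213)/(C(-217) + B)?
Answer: 2501/14503 ≈ 0.17245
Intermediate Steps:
C(I) = -8 + 3*I (C(I) = -8 + ((I + I) + I) = -8 + (2*I + I) = -8 + 3*I)
B = 15162 (B = -4 + (-2458 - 1*(-17624)) = -4 + (-2458 + 17624) = -4 + 15166 = 15162)
(23714 - 21213)/(C(-217) + B) = (23714 - 21213)/((-8 + 3*(-217)) + 15162) = 2501/((-8 - 651) + 15162) = 2501/(-659 + 15162) = 2501/14503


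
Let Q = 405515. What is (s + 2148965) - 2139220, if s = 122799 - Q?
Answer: -272971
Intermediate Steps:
s = -282716 (s = 122799 - 1*405515 = 122799 - 405515 = -282716)
(s + 2148965) - 2139220 = (-282716 + 2148965) - 2139220 = 1866249 - 2139220 = -272971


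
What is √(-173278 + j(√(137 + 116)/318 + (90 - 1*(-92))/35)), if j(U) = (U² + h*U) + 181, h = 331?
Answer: √(-433186793831 + 2714130*√253)/1590 ≈ 413.92*I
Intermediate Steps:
j(U) = 181 + U² + 331*U (j(U) = (U² + 331*U) + 181 = 181 + U² + 331*U)
√(-173278 + j(√(137 + 116)/318 + (90 - 1*(-92))/35)) = √(-173278 + (181 + (√(137 + 116)/318 + (90 - 1*(-92))/35)² + 331*(√(137 + 116)/318 + (90 - 1*(-92))/35))) = √(-173278 + (181 + (√253*(1/318) + (90 + 92)*(1/35))² + 331*(√253*(1/318) + (90 + 92)*(1/35)))) = √(-173278 + (181 + (√253/318 + 182*(1/35))² + 331*(√253/318 + 182*(1/35)))) = √(-173278 + (181 + (√253/318 + 26/5)² + 331*(√253/318 + 26/5))) = √(-173278 + (181 + (26/5 + √253/318)² + 331*(26/5 + √253/318))) = √(-173278 + (181 + (26/5 + √253/318)² + (8606/5 + 331*√253/318))) = √(-173278 + (9511/5 + (26/5 + √253/318)² + 331*√253/318)) = √(-856879/5 + (26/5 + √253/318)² + 331*√253/318)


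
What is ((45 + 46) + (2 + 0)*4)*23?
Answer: 2277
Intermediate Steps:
((45 + 46) + (2 + 0)*4)*23 = (91 + 2*4)*23 = (91 + 8)*23 = 99*23 = 2277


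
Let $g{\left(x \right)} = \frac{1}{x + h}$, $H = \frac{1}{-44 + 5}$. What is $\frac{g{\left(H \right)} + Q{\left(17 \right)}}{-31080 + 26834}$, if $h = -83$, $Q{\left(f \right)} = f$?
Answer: $- \frac{55007}{13748548} \approx -0.0040009$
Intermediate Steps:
$H = - \frac{1}{39}$ ($H = \frac{1}{-39} = - \frac{1}{39} \approx -0.025641$)
$g{\left(x \right)} = \frac{1}{-83 + x}$ ($g{\left(x \right)} = \frac{1}{x - 83} = \frac{1}{-83 + x}$)
$\frac{g{\left(H \right)} + Q{\left(17 \right)}}{-31080 + 26834} = \frac{\frac{1}{-83 - \frac{1}{39}} + 17}{-31080 + 26834} = \frac{\frac{1}{- \frac{3238}{39}} + 17}{-4246} = \left(- \frac{39}{3238} + 17\right) \left(- \frac{1}{4246}\right) = \frac{55007}{3238} \left(- \frac{1}{4246}\right) = - \frac{55007}{13748548}$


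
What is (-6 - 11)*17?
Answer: -289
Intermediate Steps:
(-6 - 11)*17 = -17*17 = -289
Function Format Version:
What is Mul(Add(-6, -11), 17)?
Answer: -289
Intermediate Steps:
Mul(Add(-6, -11), 17) = Mul(-17, 17) = -289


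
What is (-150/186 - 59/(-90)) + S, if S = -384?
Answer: -1071781/2790 ≈ -384.15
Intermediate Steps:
(-150/186 - 59/(-90)) + S = (-150/186 - 59/(-90)) - 384 = (-150*1/186 - 59*(-1/90)) - 384 = (-25/31 + 59/90) - 384 = -421/2790 - 384 = -1071781/2790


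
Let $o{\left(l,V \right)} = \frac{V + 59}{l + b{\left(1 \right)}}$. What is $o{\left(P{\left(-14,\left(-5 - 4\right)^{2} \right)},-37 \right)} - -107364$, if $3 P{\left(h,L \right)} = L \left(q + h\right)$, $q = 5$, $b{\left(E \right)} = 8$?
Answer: $\frac{25230518}{235} \approx 1.0736 \cdot 10^{5}$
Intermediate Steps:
$P{\left(h,L \right)} = \frac{L \left(5 + h\right)}{3}$
$o{\left(l,V \right)} = \frac{59 + V}{8 + l}$ ($o{\left(l,V \right)} = \frac{V + 59}{l + 8} = \frac{59 + V}{8 + l}$)
$o{\left(P{\left(-14,\left(-5 - 4\right)^{2} \right)},-37 \right)} - -107364 = \frac{59 - 37}{8 + \frac{\left(-5 - 4\right)^{2} \left(5 - 14\right)}{3}} - -107364 = \frac{1}{8 + \frac{1}{3} \left(-9\right)^{2} \left(-9\right)} 22 + 107364 = \frac{1}{8 + \frac{1}{3} \cdot 81 \left(-9\right)} 22 + 107364 = \frac{1}{8 - 243} \cdot 22 + 107364 = \frac{1}{-235} \cdot 22 + 107364 = \left(- \frac{1}{235}\right) 22 + 107364 = - \frac{22}{235} + 107364 = \frac{25230518}{235}$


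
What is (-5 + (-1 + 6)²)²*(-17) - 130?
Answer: -6930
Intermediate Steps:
(-5 + (-1 + 6)²)²*(-17) - 130 = (-5 + 5²)²*(-17) - 130 = (-5 + 25)²*(-17) - 130 = 20²*(-17) - 130 = 400*(-17) - 130 = -6800 - 130 = -6930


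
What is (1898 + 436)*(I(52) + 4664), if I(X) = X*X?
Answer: 17196912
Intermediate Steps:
I(X) = X²
(1898 + 436)*(I(52) + 4664) = (1898 + 436)*(52² + 4664) = 2334*(2704 + 4664) = 2334*7368 = 17196912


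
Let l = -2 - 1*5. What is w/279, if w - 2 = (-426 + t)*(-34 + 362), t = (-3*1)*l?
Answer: -132838/279 ≈ -476.12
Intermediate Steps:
l = -7 (l = -2 - 5 = -7)
t = 21 (t = -3*1*(-7) = -3*(-7) = 21)
w = -132838 (w = 2 + (-426 + 21)*(-34 + 362) = 2 - 405*328 = 2 - 132840 = -132838)
w/279 = -132838/279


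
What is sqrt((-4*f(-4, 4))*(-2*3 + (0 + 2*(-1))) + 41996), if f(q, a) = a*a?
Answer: 2*sqrt(10627) ≈ 206.17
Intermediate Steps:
f(q, a) = a**2
sqrt((-4*f(-4, 4))*(-2*3 + (0 + 2*(-1))) + 41996) = sqrt((-4*4**2)*(-2*3 + (0 + 2*(-1))) + 41996) = sqrt((-4*16)*(-6 + (0 - 2)) + 41996) = sqrt(-64*(-6 - 2) + 41996) = sqrt(-64*(-8) + 41996) = sqrt(512 + 41996) = sqrt(42508) = 2*sqrt(10627)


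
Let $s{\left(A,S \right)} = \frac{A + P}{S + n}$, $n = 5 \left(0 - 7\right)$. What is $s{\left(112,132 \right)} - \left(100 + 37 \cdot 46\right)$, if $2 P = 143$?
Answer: $- \frac{349221}{194} \approx -1800.1$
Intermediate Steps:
$P = \frac{143}{2}$ ($P = \frac{1}{2} \cdot 143 = \frac{143}{2} \approx 71.5$)
$n = -35$ ($n = 5 \left(-7\right) = -35$)
$s{\left(A,S \right)} = \frac{\frac{143}{2} + A}{-35 + S}$ ($s{\left(A,S \right)} = \frac{A + \frac{143}{2}}{S - 35} = \frac{\frac{143}{2} + A}{-35 + S}$)
$s{\left(112,132 \right)} - \left(100 + 37 \cdot 46\right) = \frac{\frac{143}{2} + 112}{-35 + 132} - \left(100 + 37 \cdot 46\right) = \frac{1}{97} \cdot \frac{367}{2} - \left(100 + 1702\right) = \frac{1}{97} \cdot \frac{367}{2} - 1802 = \frac{367}{194} - 1802 = - \frac{349221}{194}$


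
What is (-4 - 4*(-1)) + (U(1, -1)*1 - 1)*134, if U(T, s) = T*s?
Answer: -268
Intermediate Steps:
(-4 - 4*(-1)) + (U(1, -1)*1 - 1)*134 = (-4 - 4*(-1)) + ((1*(-1))*1 - 1)*134 = (-4 + 4) + (-1*1 - 1)*134 = 0 + (-1 - 1)*134 = 0 - 2*134 = 0 - 268 = -268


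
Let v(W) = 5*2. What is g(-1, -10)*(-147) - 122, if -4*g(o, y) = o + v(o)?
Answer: 835/4 ≈ 208.75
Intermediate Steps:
v(W) = 10
g(o, y) = -5/2 - o/4 (g(o, y) = -(o + 10)/4 = -(10 + o)/4 = -5/2 - o/4)
g(-1, -10)*(-147) - 122 = (-5/2 - 1/4*(-1))*(-147) - 122 = (-5/2 + 1/4)*(-147) - 122 = -9/4*(-147) - 122 = 1323/4 - 122 = 835/4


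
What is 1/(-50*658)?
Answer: -1/32900 ≈ -3.0395e-5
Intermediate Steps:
1/(-50*658) = 1/(-32900) = -1/32900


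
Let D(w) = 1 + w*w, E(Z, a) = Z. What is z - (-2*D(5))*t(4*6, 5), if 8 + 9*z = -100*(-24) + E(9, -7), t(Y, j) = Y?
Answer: 13633/9 ≈ 1514.8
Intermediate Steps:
D(w) = 1 + w²
z = 2401/9 (z = -8/9 + (-100*(-24) + 9)/9 = -8/9 + (2400 + 9)/9 = -8/9 + (⅑)*2409 = -8/9 + 803/3 = 2401/9 ≈ 266.78)
z - (-2*D(5))*t(4*6, 5) = 2401/9 - (-2*(1 + 5²))*4*6 = 2401/9 - (-2*(1 + 25))*24 = 2401/9 - (-2*26)*24 = 2401/9 - (-52)*24 = 2401/9 - 1*(-1248) = 2401/9 + 1248 = 13633/9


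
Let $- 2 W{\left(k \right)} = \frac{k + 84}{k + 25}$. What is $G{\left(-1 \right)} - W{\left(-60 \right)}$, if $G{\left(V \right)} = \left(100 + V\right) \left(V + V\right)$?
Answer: $- \frac{6942}{35} \approx -198.34$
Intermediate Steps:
$G{\left(V \right)} = 2 V \left(100 + V\right)$ ($G{\left(V \right)} = \left(100 + V\right) 2 V = 2 V \left(100 + V\right)$)
$W{\left(k \right)} = - \frac{84 + k}{2 \left(25 + k\right)}$ ($W{\left(k \right)} = - \frac{\left(k + 84\right) \frac{1}{k + 25}}{2} = - \frac{\left(84 + k\right) \frac{1}{25 + k}}{2} = - \frac{\frac{1}{25 + k} \left(84 + k\right)}{2} = - \frac{84 + k}{2 \left(25 + k\right)}$)
$G{\left(-1 \right)} - W{\left(-60 \right)} = 2 \left(-1\right) \left(100 - 1\right) - \frac{-84 - -60}{2 \left(25 - 60\right)} = 2 \left(-1\right) 99 - \frac{-84 + 60}{2 \left(-35\right)} = -198 - \frac{1}{2} \left(- \frac{1}{35}\right) \left(-24\right) = -198 - \frac{12}{35} = - \frac{6942}{35}$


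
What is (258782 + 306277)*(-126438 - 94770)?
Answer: -124995571272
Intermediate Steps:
(258782 + 306277)*(-126438 - 94770) = 565059*(-221208) = -124995571272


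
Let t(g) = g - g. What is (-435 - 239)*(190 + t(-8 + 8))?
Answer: -128060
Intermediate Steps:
t(g) = 0
(-435 - 239)*(190 + t(-8 + 8)) = (-435 - 239)*(190 + 0) = -674*190 = -128060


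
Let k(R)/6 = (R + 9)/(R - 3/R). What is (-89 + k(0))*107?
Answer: -9523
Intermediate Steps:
k(R) = 6*(9 + R)/(R - 3/R) (k(R) = 6*((R + 9)/(R - 3/R)) = 6*((9 + R)/(R - 3/R)) = 6*(9 + R)/(R - 3/R))
(-89 + k(0))*107 = (-89 + 6*0*(9 + 0)/(-3 + 0²))*107 = (-89 + 6*0*9/(-3 + 0))*107 = (-89 + 6*0*9/(-3))*107 = (-89 + 6*0*(-⅓)*9)*107 = (-89 + 0)*107 = -89*107 = -9523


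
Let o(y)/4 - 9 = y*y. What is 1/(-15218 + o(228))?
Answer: 1/192754 ≈ 5.1880e-6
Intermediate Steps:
o(y) = 36 + 4*y² (o(y) = 36 + 4*(y*y) = 36 + 4*y²)
1/(-15218 + o(228)) = 1/(-15218 + (36 + 4*228²)) = 1/(-15218 + (36 + 4*51984)) = 1/(-15218 + (36 + 207936)) = 1/(-15218 + 207972) = 1/192754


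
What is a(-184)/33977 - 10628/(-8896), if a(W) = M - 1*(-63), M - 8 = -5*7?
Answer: 90356953/75564848 ≈ 1.1958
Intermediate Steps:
M = -27 (M = 8 - 5*7 = 8 - 35 = -27)
a(W) = 36 (a(W) = -27 - 1*(-63) = -27 + 63 = 36)
a(-184)/33977 - 10628/(-8896) = 36/33977 - 10628/(-8896) = 36*(1/33977) - 10628*(-1/8896) = 36/33977 + 2657/2224 = 90356953/75564848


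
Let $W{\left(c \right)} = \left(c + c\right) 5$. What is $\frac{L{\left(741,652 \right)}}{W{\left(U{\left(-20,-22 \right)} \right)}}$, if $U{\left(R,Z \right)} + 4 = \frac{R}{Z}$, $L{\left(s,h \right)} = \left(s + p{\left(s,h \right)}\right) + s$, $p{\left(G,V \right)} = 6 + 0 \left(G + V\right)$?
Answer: $- \frac{4092}{85} \approx -48.141$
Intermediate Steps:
$p{\left(G,V \right)} = 6$ ($p{\left(G,V \right)} = 6 + 0 = 6$)
$L{\left(s,h \right)} = 6 + 2 s$ ($L{\left(s,h \right)} = \left(s + 6\right) + s = \left(6 + s\right) + s = 6 + 2 s$)
$U{\left(R,Z \right)} = -4 + \frac{R}{Z}$
$W{\left(c \right)} = 10 c$ ($W{\left(c \right)} = 2 c 5 = 10 c$)
$\frac{L{\left(741,652 \right)}}{W{\left(U{\left(-20,-22 \right)} \right)}} = \frac{6 + 2 \cdot 741}{10 \left(-4 - \frac{20}{-22}\right)} = \frac{6 + 1482}{10 \left(-4 - - \frac{10}{11}\right)} = \frac{1488}{10 \left(-4 + \frac{10}{11}\right)} = \frac{1488}{10 \left(- \frac{34}{11}\right)} = \frac{1488}{- \frac{340}{11}} = 1488 \left(- \frac{11}{340}\right) = - \frac{4092}{85}$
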